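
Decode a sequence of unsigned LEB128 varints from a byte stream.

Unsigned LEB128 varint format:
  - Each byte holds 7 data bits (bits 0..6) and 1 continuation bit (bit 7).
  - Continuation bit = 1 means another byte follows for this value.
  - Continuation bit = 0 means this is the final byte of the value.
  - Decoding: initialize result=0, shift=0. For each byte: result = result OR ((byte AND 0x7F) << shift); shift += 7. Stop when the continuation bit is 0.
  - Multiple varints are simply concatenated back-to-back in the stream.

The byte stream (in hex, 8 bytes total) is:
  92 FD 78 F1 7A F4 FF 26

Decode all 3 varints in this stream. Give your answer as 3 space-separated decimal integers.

Answer: 1982098 15729 638964

Derivation:
  byte[0]=0x92 cont=1 payload=0x12=18: acc |= 18<<0 -> acc=18 shift=7
  byte[1]=0xFD cont=1 payload=0x7D=125: acc |= 125<<7 -> acc=16018 shift=14
  byte[2]=0x78 cont=0 payload=0x78=120: acc |= 120<<14 -> acc=1982098 shift=21 [end]
Varint 1: bytes[0:3] = 92 FD 78 -> value 1982098 (3 byte(s))
  byte[3]=0xF1 cont=1 payload=0x71=113: acc |= 113<<0 -> acc=113 shift=7
  byte[4]=0x7A cont=0 payload=0x7A=122: acc |= 122<<7 -> acc=15729 shift=14 [end]
Varint 2: bytes[3:5] = F1 7A -> value 15729 (2 byte(s))
  byte[5]=0xF4 cont=1 payload=0x74=116: acc |= 116<<0 -> acc=116 shift=7
  byte[6]=0xFF cont=1 payload=0x7F=127: acc |= 127<<7 -> acc=16372 shift=14
  byte[7]=0x26 cont=0 payload=0x26=38: acc |= 38<<14 -> acc=638964 shift=21 [end]
Varint 3: bytes[5:8] = F4 FF 26 -> value 638964 (3 byte(s))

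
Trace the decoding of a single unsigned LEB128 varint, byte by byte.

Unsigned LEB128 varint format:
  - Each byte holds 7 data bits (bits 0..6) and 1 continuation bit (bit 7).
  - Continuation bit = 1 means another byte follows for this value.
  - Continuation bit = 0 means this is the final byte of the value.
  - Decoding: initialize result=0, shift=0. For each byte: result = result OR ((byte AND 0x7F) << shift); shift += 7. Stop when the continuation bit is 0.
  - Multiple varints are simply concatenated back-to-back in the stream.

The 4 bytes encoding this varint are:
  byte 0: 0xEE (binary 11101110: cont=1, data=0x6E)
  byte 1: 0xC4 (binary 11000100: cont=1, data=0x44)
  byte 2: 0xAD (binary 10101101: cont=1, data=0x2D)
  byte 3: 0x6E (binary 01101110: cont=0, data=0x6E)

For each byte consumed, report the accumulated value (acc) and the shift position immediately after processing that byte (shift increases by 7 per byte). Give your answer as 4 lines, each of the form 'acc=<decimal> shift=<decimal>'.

byte 0=0xEE: payload=0x6E=110, contrib = 110<<0 = 110; acc -> 110, shift -> 7
byte 1=0xC4: payload=0x44=68, contrib = 68<<7 = 8704; acc -> 8814, shift -> 14
byte 2=0xAD: payload=0x2D=45, contrib = 45<<14 = 737280; acc -> 746094, shift -> 21
byte 3=0x6E: payload=0x6E=110, contrib = 110<<21 = 230686720; acc -> 231432814, shift -> 28

Answer: acc=110 shift=7
acc=8814 shift=14
acc=746094 shift=21
acc=231432814 shift=28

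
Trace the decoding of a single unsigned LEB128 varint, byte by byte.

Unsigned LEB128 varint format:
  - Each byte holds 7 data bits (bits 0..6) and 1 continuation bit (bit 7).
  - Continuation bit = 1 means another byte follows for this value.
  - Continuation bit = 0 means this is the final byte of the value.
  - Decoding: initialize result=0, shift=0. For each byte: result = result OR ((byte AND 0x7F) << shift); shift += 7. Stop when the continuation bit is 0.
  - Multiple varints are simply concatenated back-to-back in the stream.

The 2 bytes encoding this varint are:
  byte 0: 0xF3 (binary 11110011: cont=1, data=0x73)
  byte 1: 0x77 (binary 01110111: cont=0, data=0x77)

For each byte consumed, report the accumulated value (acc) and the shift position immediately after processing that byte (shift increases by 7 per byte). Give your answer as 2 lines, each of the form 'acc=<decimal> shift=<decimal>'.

Answer: acc=115 shift=7
acc=15347 shift=14

Derivation:
byte 0=0xF3: payload=0x73=115, contrib = 115<<0 = 115; acc -> 115, shift -> 7
byte 1=0x77: payload=0x77=119, contrib = 119<<7 = 15232; acc -> 15347, shift -> 14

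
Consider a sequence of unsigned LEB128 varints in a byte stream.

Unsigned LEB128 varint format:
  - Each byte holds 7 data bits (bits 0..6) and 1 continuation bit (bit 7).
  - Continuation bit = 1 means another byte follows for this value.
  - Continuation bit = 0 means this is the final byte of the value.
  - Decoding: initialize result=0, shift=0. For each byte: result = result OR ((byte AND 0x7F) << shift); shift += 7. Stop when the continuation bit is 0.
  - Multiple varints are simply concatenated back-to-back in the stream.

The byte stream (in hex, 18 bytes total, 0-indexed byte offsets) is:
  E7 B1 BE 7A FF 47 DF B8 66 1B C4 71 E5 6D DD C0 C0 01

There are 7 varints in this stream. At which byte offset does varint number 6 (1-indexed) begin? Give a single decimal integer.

  byte[0]=0xE7 cont=1 payload=0x67=103: acc |= 103<<0 -> acc=103 shift=7
  byte[1]=0xB1 cont=1 payload=0x31=49: acc |= 49<<7 -> acc=6375 shift=14
  byte[2]=0xBE cont=1 payload=0x3E=62: acc |= 62<<14 -> acc=1022183 shift=21
  byte[3]=0x7A cont=0 payload=0x7A=122: acc |= 122<<21 -> acc=256874727 shift=28 [end]
Varint 1: bytes[0:4] = E7 B1 BE 7A -> value 256874727 (4 byte(s))
  byte[4]=0xFF cont=1 payload=0x7F=127: acc |= 127<<0 -> acc=127 shift=7
  byte[5]=0x47 cont=0 payload=0x47=71: acc |= 71<<7 -> acc=9215 shift=14 [end]
Varint 2: bytes[4:6] = FF 47 -> value 9215 (2 byte(s))
  byte[6]=0xDF cont=1 payload=0x5F=95: acc |= 95<<0 -> acc=95 shift=7
  byte[7]=0xB8 cont=1 payload=0x38=56: acc |= 56<<7 -> acc=7263 shift=14
  byte[8]=0x66 cont=0 payload=0x66=102: acc |= 102<<14 -> acc=1678431 shift=21 [end]
Varint 3: bytes[6:9] = DF B8 66 -> value 1678431 (3 byte(s))
  byte[9]=0x1B cont=0 payload=0x1B=27: acc |= 27<<0 -> acc=27 shift=7 [end]
Varint 4: bytes[9:10] = 1B -> value 27 (1 byte(s))
  byte[10]=0xC4 cont=1 payload=0x44=68: acc |= 68<<0 -> acc=68 shift=7
  byte[11]=0x71 cont=0 payload=0x71=113: acc |= 113<<7 -> acc=14532 shift=14 [end]
Varint 5: bytes[10:12] = C4 71 -> value 14532 (2 byte(s))
  byte[12]=0xE5 cont=1 payload=0x65=101: acc |= 101<<0 -> acc=101 shift=7
  byte[13]=0x6D cont=0 payload=0x6D=109: acc |= 109<<7 -> acc=14053 shift=14 [end]
Varint 6: bytes[12:14] = E5 6D -> value 14053 (2 byte(s))
  byte[14]=0xDD cont=1 payload=0x5D=93: acc |= 93<<0 -> acc=93 shift=7
  byte[15]=0xC0 cont=1 payload=0x40=64: acc |= 64<<7 -> acc=8285 shift=14
  byte[16]=0xC0 cont=1 payload=0x40=64: acc |= 64<<14 -> acc=1056861 shift=21
  byte[17]=0x01 cont=0 payload=0x01=1: acc |= 1<<21 -> acc=3154013 shift=28 [end]
Varint 7: bytes[14:18] = DD C0 C0 01 -> value 3154013 (4 byte(s))

Answer: 12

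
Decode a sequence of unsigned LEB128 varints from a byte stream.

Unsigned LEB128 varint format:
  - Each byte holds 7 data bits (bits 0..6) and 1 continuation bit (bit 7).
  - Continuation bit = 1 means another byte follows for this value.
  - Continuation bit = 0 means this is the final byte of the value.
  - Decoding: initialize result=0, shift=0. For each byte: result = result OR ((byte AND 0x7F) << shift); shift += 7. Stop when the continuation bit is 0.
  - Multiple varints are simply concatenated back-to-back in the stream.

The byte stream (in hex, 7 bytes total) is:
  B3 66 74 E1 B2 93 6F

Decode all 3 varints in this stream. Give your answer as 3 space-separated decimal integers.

  byte[0]=0xB3 cont=1 payload=0x33=51: acc |= 51<<0 -> acc=51 shift=7
  byte[1]=0x66 cont=0 payload=0x66=102: acc |= 102<<7 -> acc=13107 shift=14 [end]
Varint 1: bytes[0:2] = B3 66 -> value 13107 (2 byte(s))
  byte[2]=0x74 cont=0 payload=0x74=116: acc |= 116<<0 -> acc=116 shift=7 [end]
Varint 2: bytes[2:3] = 74 -> value 116 (1 byte(s))
  byte[3]=0xE1 cont=1 payload=0x61=97: acc |= 97<<0 -> acc=97 shift=7
  byte[4]=0xB2 cont=1 payload=0x32=50: acc |= 50<<7 -> acc=6497 shift=14
  byte[5]=0x93 cont=1 payload=0x13=19: acc |= 19<<14 -> acc=317793 shift=21
  byte[6]=0x6F cont=0 payload=0x6F=111: acc |= 111<<21 -> acc=233101665 shift=28 [end]
Varint 3: bytes[3:7] = E1 B2 93 6F -> value 233101665 (4 byte(s))

Answer: 13107 116 233101665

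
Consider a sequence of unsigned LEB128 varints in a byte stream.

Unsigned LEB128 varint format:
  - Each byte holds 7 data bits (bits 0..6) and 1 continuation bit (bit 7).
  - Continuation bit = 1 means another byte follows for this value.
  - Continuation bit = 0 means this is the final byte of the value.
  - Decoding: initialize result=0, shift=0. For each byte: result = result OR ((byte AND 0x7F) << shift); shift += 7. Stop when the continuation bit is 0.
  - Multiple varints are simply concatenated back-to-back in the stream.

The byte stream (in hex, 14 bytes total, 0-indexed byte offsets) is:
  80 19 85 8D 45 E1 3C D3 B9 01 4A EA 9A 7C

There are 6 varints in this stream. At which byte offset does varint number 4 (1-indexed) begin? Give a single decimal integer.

  byte[0]=0x80 cont=1 payload=0x00=0: acc |= 0<<0 -> acc=0 shift=7
  byte[1]=0x19 cont=0 payload=0x19=25: acc |= 25<<7 -> acc=3200 shift=14 [end]
Varint 1: bytes[0:2] = 80 19 -> value 3200 (2 byte(s))
  byte[2]=0x85 cont=1 payload=0x05=5: acc |= 5<<0 -> acc=5 shift=7
  byte[3]=0x8D cont=1 payload=0x0D=13: acc |= 13<<7 -> acc=1669 shift=14
  byte[4]=0x45 cont=0 payload=0x45=69: acc |= 69<<14 -> acc=1132165 shift=21 [end]
Varint 2: bytes[2:5] = 85 8D 45 -> value 1132165 (3 byte(s))
  byte[5]=0xE1 cont=1 payload=0x61=97: acc |= 97<<0 -> acc=97 shift=7
  byte[6]=0x3C cont=0 payload=0x3C=60: acc |= 60<<7 -> acc=7777 shift=14 [end]
Varint 3: bytes[5:7] = E1 3C -> value 7777 (2 byte(s))
  byte[7]=0xD3 cont=1 payload=0x53=83: acc |= 83<<0 -> acc=83 shift=7
  byte[8]=0xB9 cont=1 payload=0x39=57: acc |= 57<<7 -> acc=7379 shift=14
  byte[9]=0x01 cont=0 payload=0x01=1: acc |= 1<<14 -> acc=23763 shift=21 [end]
Varint 4: bytes[7:10] = D3 B9 01 -> value 23763 (3 byte(s))
  byte[10]=0x4A cont=0 payload=0x4A=74: acc |= 74<<0 -> acc=74 shift=7 [end]
Varint 5: bytes[10:11] = 4A -> value 74 (1 byte(s))
  byte[11]=0xEA cont=1 payload=0x6A=106: acc |= 106<<0 -> acc=106 shift=7
  byte[12]=0x9A cont=1 payload=0x1A=26: acc |= 26<<7 -> acc=3434 shift=14
  byte[13]=0x7C cont=0 payload=0x7C=124: acc |= 124<<14 -> acc=2035050 shift=21 [end]
Varint 6: bytes[11:14] = EA 9A 7C -> value 2035050 (3 byte(s))

Answer: 7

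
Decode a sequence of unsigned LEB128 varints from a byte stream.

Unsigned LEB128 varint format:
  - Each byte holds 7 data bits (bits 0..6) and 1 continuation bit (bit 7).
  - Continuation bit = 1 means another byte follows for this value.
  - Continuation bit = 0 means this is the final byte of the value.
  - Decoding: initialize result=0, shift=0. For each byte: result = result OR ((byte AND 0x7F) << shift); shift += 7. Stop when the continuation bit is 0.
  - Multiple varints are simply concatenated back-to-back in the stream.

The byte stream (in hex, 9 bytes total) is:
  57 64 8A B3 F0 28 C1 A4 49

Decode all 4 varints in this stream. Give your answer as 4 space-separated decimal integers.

Answer: 87 100 85727626 1200705

Derivation:
  byte[0]=0x57 cont=0 payload=0x57=87: acc |= 87<<0 -> acc=87 shift=7 [end]
Varint 1: bytes[0:1] = 57 -> value 87 (1 byte(s))
  byte[1]=0x64 cont=0 payload=0x64=100: acc |= 100<<0 -> acc=100 shift=7 [end]
Varint 2: bytes[1:2] = 64 -> value 100 (1 byte(s))
  byte[2]=0x8A cont=1 payload=0x0A=10: acc |= 10<<0 -> acc=10 shift=7
  byte[3]=0xB3 cont=1 payload=0x33=51: acc |= 51<<7 -> acc=6538 shift=14
  byte[4]=0xF0 cont=1 payload=0x70=112: acc |= 112<<14 -> acc=1841546 shift=21
  byte[5]=0x28 cont=0 payload=0x28=40: acc |= 40<<21 -> acc=85727626 shift=28 [end]
Varint 3: bytes[2:6] = 8A B3 F0 28 -> value 85727626 (4 byte(s))
  byte[6]=0xC1 cont=1 payload=0x41=65: acc |= 65<<0 -> acc=65 shift=7
  byte[7]=0xA4 cont=1 payload=0x24=36: acc |= 36<<7 -> acc=4673 shift=14
  byte[8]=0x49 cont=0 payload=0x49=73: acc |= 73<<14 -> acc=1200705 shift=21 [end]
Varint 4: bytes[6:9] = C1 A4 49 -> value 1200705 (3 byte(s))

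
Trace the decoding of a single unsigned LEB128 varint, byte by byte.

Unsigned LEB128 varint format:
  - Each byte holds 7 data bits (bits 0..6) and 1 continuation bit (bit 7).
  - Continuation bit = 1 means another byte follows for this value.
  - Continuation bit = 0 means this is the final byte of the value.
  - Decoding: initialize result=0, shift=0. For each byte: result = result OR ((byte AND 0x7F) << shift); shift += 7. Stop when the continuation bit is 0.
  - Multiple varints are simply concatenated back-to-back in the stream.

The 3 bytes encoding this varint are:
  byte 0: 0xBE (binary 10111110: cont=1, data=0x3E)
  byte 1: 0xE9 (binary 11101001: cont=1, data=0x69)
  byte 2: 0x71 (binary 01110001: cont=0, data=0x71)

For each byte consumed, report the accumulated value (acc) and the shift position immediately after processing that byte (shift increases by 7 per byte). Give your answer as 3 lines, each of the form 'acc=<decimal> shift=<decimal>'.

Answer: acc=62 shift=7
acc=13502 shift=14
acc=1864894 shift=21

Derivation:
byte 0=0xBE: payload=0x3E=62, contrib = 62<<0 = 62; acc -> 62, shift -> 7
byte 1=0xE9: payload=0x69=105, contrib = 105<<7 = 13440; acc -> 13502, shift -> 14
byte 2=0x71: payload=0x71=113, contrib = 113<<14 = 1851392; acc -> 1864894, shift -> 21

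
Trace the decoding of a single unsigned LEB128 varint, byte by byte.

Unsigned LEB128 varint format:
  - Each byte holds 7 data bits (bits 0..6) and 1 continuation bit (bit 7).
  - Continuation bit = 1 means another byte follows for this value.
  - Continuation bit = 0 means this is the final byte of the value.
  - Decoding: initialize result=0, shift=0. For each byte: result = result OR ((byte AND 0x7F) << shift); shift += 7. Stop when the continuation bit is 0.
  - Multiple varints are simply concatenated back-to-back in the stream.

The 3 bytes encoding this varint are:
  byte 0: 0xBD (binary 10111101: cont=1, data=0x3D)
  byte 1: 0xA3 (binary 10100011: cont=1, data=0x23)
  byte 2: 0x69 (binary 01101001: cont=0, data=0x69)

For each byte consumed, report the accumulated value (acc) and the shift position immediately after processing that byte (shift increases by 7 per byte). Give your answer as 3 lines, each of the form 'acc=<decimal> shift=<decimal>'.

Answer: acc=61 shift=7
acc=4541 shift=14
acc=1724861 shift=21

Derivation:
byte 0=0xBD: payload=0x3D=61, contrib = 61<<0 = 61; acc -> 61, shift -> 7
byte 1=0xA3: payload=0x23=35, contrib = 35<<7 = 4480; acc -> 4541, shift -> 14
byte 2=0x69: payload=0x69=105, contrib = 105<<14 = 1720320; acc -> 1724861, shift -> 21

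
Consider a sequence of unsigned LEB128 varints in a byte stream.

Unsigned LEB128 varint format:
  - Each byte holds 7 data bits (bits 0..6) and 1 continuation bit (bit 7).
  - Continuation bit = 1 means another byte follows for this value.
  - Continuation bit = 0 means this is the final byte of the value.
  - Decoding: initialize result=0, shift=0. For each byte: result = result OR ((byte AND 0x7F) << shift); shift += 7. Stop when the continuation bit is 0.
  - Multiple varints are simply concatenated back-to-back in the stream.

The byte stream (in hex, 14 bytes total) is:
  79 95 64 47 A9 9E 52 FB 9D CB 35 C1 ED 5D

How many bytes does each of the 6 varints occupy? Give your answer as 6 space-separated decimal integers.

Answer: 1 2 1 3 4 3

Derivation:
  byte[0]=0x79 cont=0 payload=0x79=121: acc |= 121<<0 -> acc=121 shift=7 [end]
Varint 1: bytes[0:1] = 79 -> value 121 (1 byte(s))
  byte[1]=0x95 cont=1 payload=0x15=21: acc |= 21<<0 -> acc=21 shift=7
  byte[2]=0x64 cont=0 payload=0x64=100: acc |= 100<<7 -> acc=12821 shift=14 [end]
Varint 2: bytes[1:3] = 95 64 -> value 12821 (2 byte(s))
  byte[3]=0x47 cont=0 payload=0x47=71: acc |= 71<<0 -> acc=71 shift=7 [end]
Varint 3: bytes[3:4] = 47 -> value 71 (1 byte(s))
  byte[4]=0xA9 cont=1 payload=0x29=41: acc |= 41<<0 -> acc=41 shift=7
  byte[5]=0x9E cont=1 payload=0x1E=30: acc |= 30<<7 -> acc=3881 shift=14
  byte[6]=0x52 cont=0 payload=0x52=82: acc |= 82<<14 -> acc=1347369 shift=21 [end]
Varint 4: bytes[4:7] = A9 9E 52 -> value 1347369 (3 byte(s))
  byte[7]=0xFB cont=1 payload=0x7B=123: acc |= 123<<0 -> acc=123 shift=7
  byte[8]=0x9D cont=1 payload=0x1D=29: acc |= 29<<7 -> acc=3835 shift=14
  byte[9]=0xCB cont=1 payload=0x4B=75: acc |= 75<<14 -> acc=1232635 shift=21
  byte[10]=0x35 cont=0 payload=0x35=53: acc |= 53<<21 -> acc=112381691 shift=28 [end]
Varint 5: bytes[7:11] = FB 9D CB 35 -> value 112381691 (4 byte(s))
  byte[11]=0xC1 cont=1 payload=0x41=65: acc |= 65<<0 -> acc=65 shift=7
  byte[12]=0xED cont=1 payload=0x6D=109: acc |= 109<<7 -> acc=14017 shift=14
  byte[13]=0x5D cont=0 payload=0x5D=93: acc |= 93<<14 -> acc=1537729 shift=21 [end]
Varint 6: bytes[11:14] = C1 ED 5D -> value 1537729 (3 byte(s))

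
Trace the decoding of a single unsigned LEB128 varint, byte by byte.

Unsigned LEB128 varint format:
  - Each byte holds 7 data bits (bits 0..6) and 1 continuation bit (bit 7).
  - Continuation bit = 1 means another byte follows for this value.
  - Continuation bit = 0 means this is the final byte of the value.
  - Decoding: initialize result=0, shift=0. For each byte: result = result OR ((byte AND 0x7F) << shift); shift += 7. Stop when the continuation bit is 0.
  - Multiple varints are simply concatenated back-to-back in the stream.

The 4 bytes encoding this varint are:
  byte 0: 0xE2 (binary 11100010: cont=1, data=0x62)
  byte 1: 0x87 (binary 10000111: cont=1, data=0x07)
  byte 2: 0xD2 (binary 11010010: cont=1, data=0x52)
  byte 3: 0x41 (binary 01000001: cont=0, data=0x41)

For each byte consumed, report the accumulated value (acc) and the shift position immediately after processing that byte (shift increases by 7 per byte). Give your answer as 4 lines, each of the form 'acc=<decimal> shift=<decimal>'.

byte 0=0xE2: payload=0x62=98, contrib = 98<<0 = 98; acc -> 98, shift -> 7
byte 1=0x87: payload=0x07=7, contrib = 7<<7 = 896; acc -> 994, shift -> 14
byte 2=0xD2: payload=0x52=82, contrib = 82<<14 = 1343488; acc -> 1344482, shift -> 21
byte 3=0x41: payload=0x41=65, contrib = 65<<21 = 136314880; acc -> 137659362, shift -> 28

Answer: acc=98 shift=7
acc=994 shift=14
acc=1344482 shift=21
acc=137659362 shift=28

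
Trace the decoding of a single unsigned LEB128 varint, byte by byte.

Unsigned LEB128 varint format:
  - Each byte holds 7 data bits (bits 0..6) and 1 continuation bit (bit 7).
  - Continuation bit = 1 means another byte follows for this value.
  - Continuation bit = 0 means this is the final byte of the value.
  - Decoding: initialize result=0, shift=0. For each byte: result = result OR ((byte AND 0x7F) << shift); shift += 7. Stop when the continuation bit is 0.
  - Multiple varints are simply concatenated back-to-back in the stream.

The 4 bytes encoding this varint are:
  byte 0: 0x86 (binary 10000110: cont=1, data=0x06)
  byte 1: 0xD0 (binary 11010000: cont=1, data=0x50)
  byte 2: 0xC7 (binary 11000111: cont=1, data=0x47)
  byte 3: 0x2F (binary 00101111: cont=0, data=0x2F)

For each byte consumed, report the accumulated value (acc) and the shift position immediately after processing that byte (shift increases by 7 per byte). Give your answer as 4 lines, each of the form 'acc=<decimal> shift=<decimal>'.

Answer: acc=6 shift=7
acc=10246 shift=14
acc=1173510 shift=21
acc=99739654 shift=28

Derivation:
byte 0=0x86: payload=0x06=6, contrib = 6<<0 = 6; acc -> 6, shift -> 7
byte 1=0xD0: payload=0x50=80, contrib = 80<<7 = 10240; acc -> 10246, shift -> 14
byte 2=0xC7: payload=0x47=71, contrib = 71<<14 = 1163264; acc -> 1173510, shift -> 21
byte 3=0x2F: payload=0x2F=47, contrib = 47<<21 = 98566144; acc -> 99739654, shift -> 28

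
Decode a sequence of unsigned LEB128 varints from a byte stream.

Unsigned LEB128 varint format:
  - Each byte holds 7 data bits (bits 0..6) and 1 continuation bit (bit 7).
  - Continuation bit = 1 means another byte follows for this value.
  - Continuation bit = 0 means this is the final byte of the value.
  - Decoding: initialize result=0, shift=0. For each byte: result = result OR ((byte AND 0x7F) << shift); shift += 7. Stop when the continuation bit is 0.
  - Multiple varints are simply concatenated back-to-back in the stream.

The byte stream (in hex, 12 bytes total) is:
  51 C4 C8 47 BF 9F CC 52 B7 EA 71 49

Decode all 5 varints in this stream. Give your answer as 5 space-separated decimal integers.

  byte[0]=0x51 cont=0 payload=0x51=81: acc |= 81<<0 -> acc=81 shift=7 [end]
Varint 1: bytes[0:1] = 51 -> value 81 (1 byte(s))
  byte[1]=0xC4 cont=1 payload=0x44=68: acc |= 68<<0 -> acc=68 shift=7
  byte[2]=0xC8 cont=1 payload=0x48=72: acc |= 72<<7 -> acc=9284 shift=14
  byte[3]=0x47 cont=0 payload=0x47=71: acc |= 71<<14 -> acc=1172548 shift=21 [end]
Varint 2: bytes[1:4] = C4 C8 47 -> value 1172548 (3 byte(s))
  byte[4]=0xBF cont=1 payload=0x3F=63: acc |= 63<<0 -> acc=63 shift=7
  byte[5]=0x9F cont=1 payload=0x1F=31: acc |= 31<<7 -> acc=4031 shift=14
  byte[6]=0xCC cont=1 payload=0x4C=76: acc |= 76<<14 -> acc=1249215 shift=21
  byte[7]=0x52 cont=0 payload=0x52=82: acc |= 82<<21 -> acc=173215679 shift=28 [end]
Varint 3: bytes[4:8] = BF 9F CC 52 -> value 173215679 (4 byte(s))
  byte[8]=0xB7 cont=1 payload=0x37=55: acc |= 55<<0 -> acc=55 shift=7
  byte[9]=0xEA cont=1 payload=0x6A=106: acc |= 106<<7 -> acc=13623 shift=14
  byte[10]=0x71 cont=0 payload=0x71=113: acc |= 113<<14 -> acc=1865015 shift=21 [end]
Varint 4: bytes[8:11] = B7 EA 71 -> value 1865015 (3 byte(s))
  byte[11]=0x49 cont=0 payload=0x49=73: acc |= 73<<0 -> acc=73 shift=7 [end]
Varint 5: bytes[11:12] = 49 -> value 73 (1 byte(s))

Answer: 81 1172548 173215679 1865015 73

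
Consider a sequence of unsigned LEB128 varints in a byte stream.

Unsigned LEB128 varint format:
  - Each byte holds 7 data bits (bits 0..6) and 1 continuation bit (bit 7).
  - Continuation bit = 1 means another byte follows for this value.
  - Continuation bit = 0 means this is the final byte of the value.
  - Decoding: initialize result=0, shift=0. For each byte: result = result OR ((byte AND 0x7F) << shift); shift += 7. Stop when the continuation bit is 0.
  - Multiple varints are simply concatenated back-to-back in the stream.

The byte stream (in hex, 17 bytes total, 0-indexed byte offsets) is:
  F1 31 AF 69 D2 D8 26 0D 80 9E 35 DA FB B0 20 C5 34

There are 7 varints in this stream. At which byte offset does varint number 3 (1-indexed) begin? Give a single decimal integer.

  byte[0]=0xF1 cont=1 payload=0x71=113: acc |= 113<<0 -> acc=113 shift=7
  byte[1]=0x31 cont=0 payload=0x31=49: acc |= 49<<7 -> acc=6385 shift=14 [end]
Varint 1: bytes[0:2] = F1 31 -> value 6385 (2 byte(s))
  byte[2]=0xAF cont=1 payload=0x2F=47: acc |= 47<<0 -> acc=47 shift=7
  byte[3]=0x69 cont=0 payload=0x69=105: acc |= 105<<7 -> acc=13487 shift=14 [end]
Varint 2: bytes[2:4] = AF 69 -> value 13487 (2 byte(s))
  byte[4]=0xD2 cont=1 payload=0x52=82: acc |= 82<<0 -> acc=82 shift=7
  byte[5]=0xD8 cont=1 payload=0x58=88: acc |= 88<<7 -> acc=11346 shift=14
  byte[6]=0x26 cont=0 payload=0x26=38: acc |= 38<<14 -> acc=633938 shift=21 [end]
Varint 3: bytes[4:7] = D2 D8 26 -> value 633938 (3 byte(s))
  byte[7]=0x0D cont=0 payload=0x0D=13: acc |= 13<<0 -> acc=13 shift=7 [end]
Varint 4: bytes[7:8] = 0D -> value 13 (1 byte(s))
  byte[8]=0x80 cont=1 payload=0x00=0: acc |= 0<<0 -> acc=0 shift=7
  byte[9]=0x9E cont=1 payload=0x1E=30: acc |= 30<<7 -> acc=3840 shift=14
  byte[10]=0x35 cont=0 payload=0x35=53: acc |= 53<<14 -> acc=872192 shift=21 [end]
Varint 5: bytes[8:11] = 80 9E 35 -> value 872192 (3 byte(s))
  byte[11]=0xDA cont=1 payload=0x5A=90: acc |= 90<<0 -> acc=90 shift=7
  byte[12]=0xFB cont=1 payload=0x7B=123: acc |= 123<<7 -> acc=15834 shift=14
  byte[13]=0xB0 cont=1 payload=0x30=48: acc |= 48<<14 -> acc=802266 shift=21
  byte[14]=0x20 cont=0 payload=0x20=32: acc |= 32<<21 -> acc=67911130 shift=28 [end]
Varint 6: bytes[11:15] = DA FB B0 20 -> value 67911130 (4 byte(s))
  byte[15]=0xC5 cont=1 payload=0x45=69: acc |= 69<<0 -> acc=69 shift=7
  byte[16]=0x34 cont=0 payload=0x34=52: acc |= 52<<7 -> acc=6725 shift=14 [end]
Varint 7: bytes[15:17] = C5 34 -> value 6725 (2 byte(s))

Answer: 4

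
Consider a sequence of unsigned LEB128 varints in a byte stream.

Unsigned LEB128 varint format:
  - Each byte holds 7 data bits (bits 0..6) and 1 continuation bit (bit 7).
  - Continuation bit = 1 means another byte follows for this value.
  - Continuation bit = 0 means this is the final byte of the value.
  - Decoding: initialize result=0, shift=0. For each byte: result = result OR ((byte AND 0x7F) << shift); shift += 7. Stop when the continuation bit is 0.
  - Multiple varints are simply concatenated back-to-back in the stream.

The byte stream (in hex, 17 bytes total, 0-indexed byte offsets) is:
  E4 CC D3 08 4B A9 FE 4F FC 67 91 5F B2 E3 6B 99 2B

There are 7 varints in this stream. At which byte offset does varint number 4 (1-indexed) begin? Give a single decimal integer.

  byte[0]=0xE4 cont=1 payload=0x64=100: acc |= 100<<0 -> acc=100 shift=7
  byte[1]=0xCC cont=1 payload=0x4C=76: acc |= 76<<7 -> acc=9828 shift=14
  byte[2]=0xD3 cont=1 payload=0x53=83: acc |= 83<<14 -> acc=1369700 shift=21
  byte[3]=0x08 cont=0 payload=0x08=8: acc |= 8<<21 -> acc=18146916 shift=28 [end]
Varint 1: bytes[0:4] = E4 CC D3 08 -> value 18146916 (4 byte(s))
  byte[4]=0x4B cont=0 payload=0x4B=75: acc |= 75<<0 -> acc=75 shift=7 [end]
Varint 2: bytes[4:5] = 4B -> value 75 (1 byte(s))
  byte[5]=0xA9 cont=1 payload=0x29=41: acc |= 41<<0 -> acc=41 shift=7
  byte[6]=0xFE cont=1 payload=0x7E=126: acc |= 126<<7 -> acc=16169 shift=14
  byte[7]=0x4F cont=0 payload=0x4F=79: acc |= 79<<14 -> acc=1310505 shift=21 [end]
Varint 3: bytes[5:8] = A9 FE 4F -> value 1310505 (3 byte(s))
  byte[8]=0xFC cont=1 payload=0x7C=124: acc |= 124<<0 -> acc=124 shift=7
  byte[9]=0x67 cont=0 payload=0x67=103: acc |= 103<<7 -> acc=13308 shift=14 [end]
Varint 4: bytes[8:10] = FC 67 -> value 13308 (2 byte(s))
  byte[10]=0x91 cont=1 payload=0x11=17: acc |= 17<<0 -> acc=17 shift=7
  byte[11]=0x5F cont=0 payload=0x5F=95: acc |= 95<<7 -> acc=12177 shift=14 [end]
Varint 5: bytes[10:12] = 91 5F -> value 12177 (2 byte(s))
  byte[12]=0xB2 cont=1 payload=0x32=50: acc |= 50<<0 -> acc=50 shift=7
  byte[13]=0xE3 cont=1 payload=0x63=99: acc |= 99<<7 -> acc=12722 shift=14
  byte[14]=0x6B cont=0 payload=0x6B=107: acc |= 107<<14 -> acc=1765810 shift=21 [end]
Varint 6: bytes[12:15] = B2 E3 6B -> value 1765810 (3 byte(s))
  byte[15]=0x99 cont=1 payload=0x19=25: acc |= 25<<0 -> acc=25 shift=7
  byte[16]=0x2B cont=0 payload=0x2B=43: acc |= 43<<7 -> acc=5529 shift=14 [end]
Varint 7: bytes[15:17] = 99 2B -> value 5529 (2 byte(s))

Answer: 8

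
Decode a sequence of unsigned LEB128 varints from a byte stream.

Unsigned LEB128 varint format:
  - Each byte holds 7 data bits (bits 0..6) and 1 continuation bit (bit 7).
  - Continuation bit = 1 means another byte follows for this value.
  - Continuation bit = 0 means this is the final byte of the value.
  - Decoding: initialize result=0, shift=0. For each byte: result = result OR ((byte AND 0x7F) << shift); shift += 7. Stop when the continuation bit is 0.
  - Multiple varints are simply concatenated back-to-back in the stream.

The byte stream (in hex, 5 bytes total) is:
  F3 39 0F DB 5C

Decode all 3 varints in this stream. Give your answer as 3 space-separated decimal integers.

  byte[0]=0xF3 cont=1 payload=0x73=115: acc |= 115<<0 -> acc=115 shift=7
  byte[1]=0x39 cont=0 payload=0x39=57: acc |= 57<<7 -> acc=7411 shift=14 [end]
Varint 1: bytes[0:2] = F3 39 -> value 7411 (2 byte(s))
  byte[2]=0x0F cont=0 payload=0x0F=15: acc |= 15<<0 -> acc=15 shift=7 [end]
Varint 2: bytes[2:3] = 0F -> value 15 (1 byte(s))
  byte[3]=0xDB cont=1 payload=0x5B=91: acc |= 91<<0 -> acc=91 shift=7
  byte[4]=0x5C cont=0 payload=0x5C=92: acc |= 92<<7 -> acc=11867 shift=14 [end]
Varint 3: bytes[3:5] = DB 5C -> value 11867 (2 byte(s))

Answer: 7411 15 11867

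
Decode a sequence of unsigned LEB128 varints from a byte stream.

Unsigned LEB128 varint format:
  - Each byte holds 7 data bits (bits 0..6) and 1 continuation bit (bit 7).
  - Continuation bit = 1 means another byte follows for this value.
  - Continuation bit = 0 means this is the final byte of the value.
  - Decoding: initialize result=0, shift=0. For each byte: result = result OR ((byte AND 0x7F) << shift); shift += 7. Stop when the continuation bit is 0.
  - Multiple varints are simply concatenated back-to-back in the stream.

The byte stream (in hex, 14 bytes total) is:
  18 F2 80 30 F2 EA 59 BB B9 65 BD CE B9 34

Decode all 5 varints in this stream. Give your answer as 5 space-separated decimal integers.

  byte[0]=0x18 cont=0 payload=0x18=24: acc |= 24<<0 -> acc=24 shift=7 [end]
Varint 1: bytes[0:1] = 18 -> value 24 (1 byte(s))
  byte[1]=0xF2 cont=1 payload=0x72=114: acc |= 114<<0 -> acc=114 shift=7
  byte[2]=0x80 cont=1 payload=0x00=0: acc |= 0<<7 -> acc=114 shift=14
  byte[3]=0x30 cont=0 payload=0x30=48: acc |= 48<<14 -> acc=786546 shift=21 [end]
Varint 2: bytes[1:4] = F2 80 30 -> value 786546 (3 byte(s))
  byte[4]=0xF2 cont=1 payload=0x72=114: acc |= 114<<0 -> acc=114 shift=7
  byte[5]=0xEA cont=1 payload=0x6A=106: acc |= 106<<7 -> acc=13682 shift=14
  byte[6]=0x59 cont=0 payload=0x59=89: acc |= 89<<14 -> acc=1471858 shift=21 [end]
Varint 3: bytes[4:7] = F2 EA 59 -> value 1471858 (3 byte(s))
  byte[7]=0xBB cont=1 payload=0x3B=59: acc |= 59<<0 -> acc=59 shift=7
  byte[8]=0xB9 cont=1 payload=0x39=57: acc |= 57<<7 -> acc=7355 shift=14
  byte[9]=0x65 cont=0 payload=0x65=101: acc |= 101<<14 -> acc=1662139 shift=21 [end]
Varint 4: bytes[7:10] = BB B9 65 -> value 1662139 (3 byte(s))
  byte[10]=0xBD cont=1 payload=0x3D=61: acc |= 61<<0 -> acc=61 shift=7
  byte[11]=0xCE cont=1 payload=0x4E=78: acc |= 78<<7 -> acc=10045 shift=14
  byte[12]=0xB9 cont=1 payload=0x39=57: acc |= 57<<14 -> acc=943933 shift=21
  byte[13]=0x34 cont=0 payload=0x34=52: acc |= 52<<21 -> acc=109995837 shift=28 [end]
Varint 5: bytes[10:14] = BD CE B9 34 -> value 109995837 (4 byte(s))

Answer: 24 786546 1471858 1662139 109995837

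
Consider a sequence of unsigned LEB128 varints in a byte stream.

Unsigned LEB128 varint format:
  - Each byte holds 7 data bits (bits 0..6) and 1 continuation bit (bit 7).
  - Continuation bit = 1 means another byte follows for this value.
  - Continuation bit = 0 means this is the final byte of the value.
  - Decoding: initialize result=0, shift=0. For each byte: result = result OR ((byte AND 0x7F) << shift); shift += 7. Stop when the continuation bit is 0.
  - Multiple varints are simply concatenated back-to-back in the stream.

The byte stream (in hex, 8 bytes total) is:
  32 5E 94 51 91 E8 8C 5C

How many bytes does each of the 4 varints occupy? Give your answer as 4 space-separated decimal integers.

Answer: 1 1 2 4

Derivation:
  byte[0]=0x32 cont=0 payload=0x32=50: acc |= 50<<0 -> acc=50 shift=7 [end]
Varint 1: bytes[0:1] = 32 -> value 50 (1 byte(s))
  byte[1]=0x5E cont=0 payload=0x5E=94: acc |= 94<<0 -> acc=94 shift=7 [end]
Varint 2: bytes[1:2] = 5E -> value 94 (1 byte(s))
  byte[2]=0x94 cont=1 payload=0x14=20: acc |= 20<<0 -> acc=20 shift=7
  byte[3]=0x51 cont=0 payload=0x51=81: acc |= 81<<7 -> acc=10388 shift=14 [end]
Varint 3: bytes[2:4] = 94 51 -> value 10388 (2 byte(s))
  byte[4]=0x91 cont=1 payload=0x11=17: acc |= 17<<0 -> acc=17 shift=7
  byte[5]=0xE8 cont=1 payload=0x68=104: acc |= 104<<7 -> acc=13329 shift=14
  byte[6]=0x8C cont=1 payload=0x0C=12: acc |= 12<<14 -> acc=209937 shift=21
  byte[7]=0x5C cont=0 payload=0x5C=92: acc |= 92<<21 -> acc=193147921 shift=28 [end]
Varint 4: bytes[4:8] = 91 E8 8C 5C -> value 193147921 (4 byte(s))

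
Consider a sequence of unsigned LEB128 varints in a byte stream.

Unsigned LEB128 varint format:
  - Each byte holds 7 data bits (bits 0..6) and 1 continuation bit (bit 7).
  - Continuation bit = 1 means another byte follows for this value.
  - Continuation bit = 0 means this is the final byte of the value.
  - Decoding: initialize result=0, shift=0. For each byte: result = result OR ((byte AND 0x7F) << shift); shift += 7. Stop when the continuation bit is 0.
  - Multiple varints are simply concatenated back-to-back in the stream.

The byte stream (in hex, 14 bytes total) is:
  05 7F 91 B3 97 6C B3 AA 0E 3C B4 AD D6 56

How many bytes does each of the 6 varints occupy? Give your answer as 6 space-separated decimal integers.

  byte[0]=0x05 cont=0 payload=0x05=5: acc |= 5<<0 -> acc=5 shift=7 [end]
Varint 1: bytes[0:1] = 05 -> value 5 (1 byte(s))
  byte[1]=0x7F cont=0 payload=0x7F=127: acc |= 127<<0 -> acc=127 shift=7 [end]
Varint 2: bytes[1:2] = 7F -> value 127 (1 byte(s))
  byte[2]=0x91 cont=1 payload=0x11=17: acc |= 17<<0 -> acc=17 shift=7
  byte[3]=0xB3 cont=1 payload=0x33=51: acc |= 51<<7 -> acc=6545 shift=14
  byte[4]=0x97 cont=1 payload=0x17=23: acc |= 23<<14 -> acc=383377 shift=21
  byte[5]=0x6C cont=0 payload=0x6C=108: acc |= 108<<21 -> acc=226875793 shift=28 [end]
Varint 3: bytes[2:6] = 91 B3 97 6C -> value 226875793 (4 byte(s))
  byte[6]=0xB3 cont=1 payload=0x33=51: acc |= 51<<0 -> acc=51 shift=7
  byte[7]=0xAA cont=1 payload=0x2A=42: acc |= 42<<7 -> acc=5427 shift=14
  byte[8]=0x0E cont=0 payload=0x0E=14: acc |= 14<<14 -> acc=234803 shift=21 [end]
Varint 4: bytes[6:9] = B3 AA 0E -> value 234803 (3 byte(s))
  byte[9]=0x3C cont=0 payload=0x3C=60: acc |= 60<<0 -> acc=60 shift=7 [end]
Varint 5: bytes[9:10] = 3C -> value 60 (1 byte(s))
  byte[10]=0xB4 cont=1 payload=0x34=52: acc |= 52<<0 -> acc=52 shift=7
  byte[11]=0xAD cont=1 payload=0x2D=45: acc |= 45<<7 -> acc=5812 shift=14
  byte[12]=0xD6 cont=1 payload=0x56=86: acc |= 86<<14 -> acc=1414836 shift=21
  byte[13]=0x56 cont=0 payload=0x56=86: acc |= 86<<21 -> acc=181769908 shift=28 [end]
Varint 6: bytes[10:14] = B4 AD D6 56 -> value 181769908 (4 byte(s))

Answer: 1 1 4 3 1 4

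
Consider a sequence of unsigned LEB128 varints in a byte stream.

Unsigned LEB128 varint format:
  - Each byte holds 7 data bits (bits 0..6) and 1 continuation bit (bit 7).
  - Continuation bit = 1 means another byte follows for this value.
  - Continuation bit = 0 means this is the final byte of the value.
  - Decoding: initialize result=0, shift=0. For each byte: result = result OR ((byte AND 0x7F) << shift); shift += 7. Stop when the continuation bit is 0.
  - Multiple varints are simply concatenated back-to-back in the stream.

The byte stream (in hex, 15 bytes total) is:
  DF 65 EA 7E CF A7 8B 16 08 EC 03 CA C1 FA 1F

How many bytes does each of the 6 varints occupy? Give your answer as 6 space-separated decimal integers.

Answer: 2 2 4 1 2 4

Derivation:
  byte[0]=0xDF cont=1 payload=0x5F=95: acc |= 95<<0 -> acc=95 shift=7
  byte[1]=0x65 cont=0 payload=0x65=101: acc |= 101<<7 -> acc=13023 shift=14 [end]
Varint 1: bytes[0:2] = DF 65 -> value 13023 (2 byte(s))
  byte[2]=0xEA cont=1 payload=0x6A=106: acc |= 106<<0 -> acc=106 shift=7
  byte[3]=0x7E cont=0 payload=0x7E=126: acc |= 126<<7 -> acc=16234 shift=14 [end]
Varint 2: bytes[2:4] = EA 7E -> value 16234 (2 byte(s))
  byte[4]=0xCF cont=1 payload=0x4F=79: acc |= 79<<0 -> acc=79 shift=7
  byte[5]=0xA7 cont=1 payload=0x27=39: acc |= 39<<7 -> acc=5071 shift=14
  byte[6]=0x8B cont=1 payload=0x0B=11: acc |= 11<<14 -> acc=185295 shift=21
  byte[7]=0x16 cont=0 payload=0x16=22: acc |= 22<<21 -> acc=46322639 shift=28 [end]
Varint 3: bytes[4:8] = CF A7 8B 16 -> value 46322639 (4 byte(s))
  byte[8]=0x08 cont=0 payload=0x08=8: acc |= 8<<0 -> acc=8 shift=7 [end]
Varint 4: bytes[8:9] = 08 -> value 8 (1 byte(s))
  byte[9]=0xEC cont=1 payload=0x6C=108: acc |= 108<<0 -> acc=108 shift=7
  byte[10]=0x03 cont=0 payload=0x03=3: acc |= 3<<7 -> acc=492 shift=14 [end]
Varint 5: bytes[9:11] = EC 03 -> value 492 (2 byte(s))
  byte[11]=0xCA cont=1 payload=0x4A=74: acc |= 74<<0 -> acc=74 shift=7
  byte[12]=0xC1 cont=1 payload=0x41=65: acc |= 65<<7 -> acc=8394 shift=14
  byte[13]=0xFA cont=1 payload=0x7A=122: acc |= 122<<14 -> acc=2007242 shift=21
  byte[14]=0x1F cont=0 payload=0x1F=31: acc |= 31<<21 -> acc=67018954 shift=28 [end]
Varint 6: bytes[11:15] = CA C1 FA 1F -> value 67018954 (4 byte(s))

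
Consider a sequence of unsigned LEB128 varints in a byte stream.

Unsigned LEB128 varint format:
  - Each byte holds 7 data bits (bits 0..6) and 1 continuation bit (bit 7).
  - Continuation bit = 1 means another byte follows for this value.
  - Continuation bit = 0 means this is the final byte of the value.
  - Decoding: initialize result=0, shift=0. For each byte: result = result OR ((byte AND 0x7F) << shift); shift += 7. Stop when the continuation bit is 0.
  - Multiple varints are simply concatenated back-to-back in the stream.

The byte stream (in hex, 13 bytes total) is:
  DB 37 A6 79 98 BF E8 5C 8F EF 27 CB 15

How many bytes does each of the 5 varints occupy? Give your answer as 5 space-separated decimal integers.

  byte[0]=0xDB cont=1 payload=0x5B=91: acc |= 91<<0 -> acc=91 shift=7
  byte[1]=0x37 cont=0 payload=0x37=55: acc |= 55<<7 -> acc=7131 shift=14 [end]
Varint 1: bytes[0:2] = DB 37 -> value 7131 (2 byte(s))
  byte[2]=0xA6 cont=1 payload=0x26=38: acc |= 38<<0 -> acc=38 shift=7
  byte[3]=0x79 cont=0 payload=0x79=121: acc |= 121<<7 -> acc=15526 shift=14 [end]
Varint 2: bytes[2:4] = A6 79 -> value 15526 (2 byte(s))
  byte[4]=0x98 cont=1 payload=0x18=24: acc |= 24<<0 -> acc=24 shift=7
  byte[5]=0xBF cont=1 payload=0x3F=63: acc |= 63<<7 -> acc=8088 shift=14
  byte[6]=0xE8 cont=1 payload=0x68=104: acc |= 104<<14 -> acc=1712024 shift=21
  byte[7]=0x5C cont=0 payload=0x5C=92: acc |= 92<<21 -> acc=194650008 shift=28 [end]
Varint 3: bytes[4:8] = 98 BF E8 5C -> value 194650008 (4 byte(s))
  byte[8]=0x8F cont=1 payload=0x0F=15: acc |= 15<<0 -> acc=15 shift=7
  byte[9]=0xEF cont=1 payload=0x6F=111: acc |= 111<<7 -> acc=14223 shift=14
  byte[10]=0x27 cont=0 payload=0x27=39: acc |= 39<<14 -> acc=653199 shift=21 [end]
Varint 4: bytes[8:11] = 8F EF 27 -> value 653199 (3 byte(s))
  byte[11]=0xCB cont=1 payload=0x4B=75: acc |= 75<<0 -> acc=75 shift=7
  byte[12]=0x15 cont=0 payload=0x15=21: acc |= 21<<7 -> acc=2763 shift=14 [end]
Varint 5: bytes[11:13] = CB 15 -> value 2763 (2 byte(s))

Answer: 2 2 4 3 2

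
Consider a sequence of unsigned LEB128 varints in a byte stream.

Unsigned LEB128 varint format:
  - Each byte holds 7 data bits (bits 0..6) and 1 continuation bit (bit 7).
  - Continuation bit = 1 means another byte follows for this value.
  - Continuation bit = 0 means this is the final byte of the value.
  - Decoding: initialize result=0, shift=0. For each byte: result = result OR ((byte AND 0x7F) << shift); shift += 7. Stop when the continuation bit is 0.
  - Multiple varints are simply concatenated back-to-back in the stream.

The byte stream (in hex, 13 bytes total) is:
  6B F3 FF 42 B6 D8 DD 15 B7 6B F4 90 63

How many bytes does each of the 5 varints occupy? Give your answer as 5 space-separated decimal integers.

Answer: 1 3 4 2 3

Derivation:
  byte[0]=0x6B cont=0 payload=0x6B=107: acc |= 107<<0 -> acc=107 shift=7 [end]
Varint 1: bytes[0:1] = 6B -> value 107 (1 byte(s))
  byte[1]=0xF3 cont=1 payload=0x73=115: acc |= 115<<0 -> acc=115 shift=7
  byte[2]=0xFF cont=1 payload=0x7F=127: acc |= 127<<7 -> acc=16371 shift=14
  byte[3]=0x42 cont=0 payload=0x42=66: acc |= 66<<14 -> acc=1097715 shift=21 [end]
Varint 2: bytes[1:4] = F3 FF 42 -> value 1097715 (3 byte(s))
  byte[4]=0xB6 cont=1 payload=0x36=54: acc |= 54<<0 -> acc=54 shift=7
  byte[5]=0xD8 cont=1 payload=0x58=88: acc |= 88<<7 -> acc=11318 shift=14
  byte[6]=0xDD cont=1 payload=0x5D=93: acc |= 93<<14 -> acc=1535030 shift=21
  byte[7]=0x15 cont=0 payload=0x15=21: acc |= 21<<21 -> acc=45575222 shift=28 [end]
Varint 3: bytes[4:8] = B6 D8 DD 15 -> value 45575222 (4 byte(s))
  byte[8]=0xB7 cont=1 payload=0x37=55: acc |= 55<<0 -> acc=55 shift=7
  byte[9]=0x6B cont=0 payload=0x6B=107: acc |= 107<<7 -> acc=13751 shift=14 [end]
Varint 4: bytes[8:10] = B7 6B -> value 13751 (2 byte(s))
  byte[10]=0xF4 cont=1 payload=0x74=116: acc |= 116<<0 -> acc=116 shift=7
  byte[11]=0x90 cont=1 payload=0x10=16: acc |= 16<<7 -> acc=2164 shift=14
  byte[12]=0x63 cont=0 payload=0x63=99: acc |= 99<<14 -> acc=1624180 shift=21 [end]
Varint 5: bytes[10:13] = F4 90 63 -> value 1624180 (3 byte(s))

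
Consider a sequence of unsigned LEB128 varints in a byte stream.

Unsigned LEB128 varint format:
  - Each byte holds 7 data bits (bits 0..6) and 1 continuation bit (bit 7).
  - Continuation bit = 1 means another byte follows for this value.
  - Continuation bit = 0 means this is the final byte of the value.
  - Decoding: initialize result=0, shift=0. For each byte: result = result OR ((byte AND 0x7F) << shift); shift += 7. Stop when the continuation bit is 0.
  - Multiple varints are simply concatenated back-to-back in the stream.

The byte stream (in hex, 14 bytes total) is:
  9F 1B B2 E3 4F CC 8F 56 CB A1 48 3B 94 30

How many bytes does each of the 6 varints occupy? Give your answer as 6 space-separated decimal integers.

Answer: 2 3 3 3 1 2

Derivation:
  byte[0]=0x9F cont=1 payload=0x1F=31: acc |= 31<<0 -> acc=31 shift=7
  byte[1]=0x1B cont=0 payload=0x1B=27: acc |= 27<<7 -> acc=3487 shift=14 [end]
Varint 1: bytes[0:2] = 9F 1B -> value 3487 (2 byte(s))
  byte[2]=0xB2 cont=1 payload=0x32=50: acc |= 50<<0 -> acc=50 shift=7
  byte[3]=0xE3 cont=1 payload=0x63=99: acc |= 99<<7 -> acc=12722 shift=14
  byte[4]=0x4F cont=0 payload=0x4F=79: acc |= 79<<14 -> acc=1307058 shift=21 [end]
Varint 2: bytes[2:5] = B2 E3 4F -> value 1307058 (3 byte(s))
  byte[5]=0xCC cont=1 payload=0x4C=76: acc |= 76<<0 -> acc=76 shift=7
  byte[6]=0x8F cont=1 payload=0x0F=15: acc |= 15<<7 -> acc=1996 shift=14
  byte[7]=0x56 cont=0 payload=0x56=86: acc |= 86<<14 -> acc=1411020 shift=21 [end]
Varint 3: bytes[5:8] = CC 8F 56 -> value 1411020 (3 byte(s))
  byte[8]=0xCB cont=1 payload=0x4B=75: acc |= 75<<0 -> acc=75 shift=7
  byte[9]=0xA1 cont=1 payload=0x21=33: acc |= 33<<7 -> acc=4299 shift=14
  byte[10]=0x48 cont=0 payload=0x48=72: acc |= 72<<14 -> acc=1183947 shift=21 [end]
Varint 4: bytes[8:11] = CB A1 48 -> value 1183947 (3 byte(s))
  byte[11]=0x3B cont=0 payload=0x3B=59: acc |= 59<<0 -> acc=59 shift=7 [end]
Varint 5: bytes[11:12] = 3B -> value 59 (1 byte(s))
  byte[12]=0x94 cont=1 payload=0x14=20: acc |= 20<<0 -> acc=20 shift=7
  byte[13]=0x30 cont=0 payload=0x30=48: acc |= 48<<7 -> acc=6164 shift=14 [end]
Varint 6: bytes[12:14] = 94 30 -> value 6164 (2 byte(s))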